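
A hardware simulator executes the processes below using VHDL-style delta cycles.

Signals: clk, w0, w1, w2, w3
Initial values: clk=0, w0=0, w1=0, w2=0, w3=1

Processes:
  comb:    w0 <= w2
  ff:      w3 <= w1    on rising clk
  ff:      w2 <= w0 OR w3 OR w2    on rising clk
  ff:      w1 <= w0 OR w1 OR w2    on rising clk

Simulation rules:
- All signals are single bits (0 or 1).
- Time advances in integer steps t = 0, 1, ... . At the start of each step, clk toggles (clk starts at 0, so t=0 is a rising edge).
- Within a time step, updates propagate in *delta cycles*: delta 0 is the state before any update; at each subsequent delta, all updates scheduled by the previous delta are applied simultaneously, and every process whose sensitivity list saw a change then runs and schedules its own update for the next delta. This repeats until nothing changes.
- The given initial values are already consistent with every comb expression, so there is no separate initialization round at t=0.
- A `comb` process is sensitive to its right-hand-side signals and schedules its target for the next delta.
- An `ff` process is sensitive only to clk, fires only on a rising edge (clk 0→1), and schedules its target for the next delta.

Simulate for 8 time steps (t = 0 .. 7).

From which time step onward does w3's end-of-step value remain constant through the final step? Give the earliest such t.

t=0 Δ0: clk=0 w1=0 w3=1 w2=0 w0=0
  Δ1: clk:0→1
  Δ2: w3:1→0, w2:0→1
  Δ3: w0:0→1
  (3Δ to stable)
t=1 Δ0: clk=1 w1=0 w3=0 w2=1 w0=1
  Δ1: clk:1→0
  (1Δ to stable)
t=2 Δ0: clk=0 w1=0 w3=0 w2=1 w0=1
  Δ1: clk:0→1
  Δ2: w1:0→1
  (2Δ to stable)
t=3 Δ0: clk=1 w1=1 w3=0 w2=1 w0=1
  Δ1: clk:1→0
  (1Δ to stable)
t=4 Δ0: clk=0 w1=1 w3=0 w2=1 w0=1
  Δ1: clk:0→1
  Δ2: w3:0→1
  (2Δ to stable)
t=5 Δ0: clk=1 w1=1 w3=1 w2=1 w0=1
  Δ1: clk:1→0
  (1Δ to stable)
t=6 Δ0: clk=0 w1=1 w3=1 w2=1 w0=1
  Δ1: clk:0→1
  (1Δ to stable)
t=7 Δ0: clk=1 w1=1 w3=1 w2=1 w0=1
  Δ1: clk:1→0
  (1Δ to stable)

4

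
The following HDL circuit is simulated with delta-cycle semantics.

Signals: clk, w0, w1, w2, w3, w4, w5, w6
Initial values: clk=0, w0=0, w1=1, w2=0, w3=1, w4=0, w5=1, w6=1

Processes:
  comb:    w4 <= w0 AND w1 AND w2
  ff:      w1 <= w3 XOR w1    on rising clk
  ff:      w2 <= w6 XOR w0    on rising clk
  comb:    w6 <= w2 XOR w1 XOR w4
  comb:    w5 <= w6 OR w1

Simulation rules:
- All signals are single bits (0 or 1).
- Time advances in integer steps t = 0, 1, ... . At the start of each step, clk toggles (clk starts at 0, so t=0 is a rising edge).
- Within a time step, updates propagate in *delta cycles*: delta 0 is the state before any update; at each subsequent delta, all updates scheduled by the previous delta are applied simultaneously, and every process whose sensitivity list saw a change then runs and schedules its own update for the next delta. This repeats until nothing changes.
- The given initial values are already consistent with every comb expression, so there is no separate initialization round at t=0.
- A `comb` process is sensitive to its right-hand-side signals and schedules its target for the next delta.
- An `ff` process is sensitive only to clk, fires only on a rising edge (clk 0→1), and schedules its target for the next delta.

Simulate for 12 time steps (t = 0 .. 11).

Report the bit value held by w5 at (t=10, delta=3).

1

t0.Δ0 w0=0 w5=1 w6=1 w4=0 w1=1 w2=0 clk=0 w3=1
t0.Δ1 w0=0 w5=1 w6=1 w4=0 w1=1 w2=0 clk=1 w3=1
t0.Δ2 w0=0 w5=1 w6=1 w4=0 w1=0 w2=1 clk=1 w3=1
t1.Δ0 w0=0 w5=1 w6=1 w4=0 w1=0 w2=1 clk=1 w3=1
t1.Δ1 w0=0 w5=1 w6=1 w4=0 w1=0 w2=1 clk=0 w3=1
t2.Δ0 w0=0 w5=1 w6=1 w4=0 w1=0 w2=1 clk=0 w3=1
t2.Δ1 w0=0 w5=1 w6=1 w4=0 w1=0 w2=1 clk=1 w3=1
t2.Δ2 w0=0 w5=1 w6=1 w4=0 w1=1 w2=1 clk=1 w3=1
t2.Δ3 w0=0 w5=1 w6=0 w4=0 w1=1 w2=1 clk=1 w3=1
t3.Δ0 w0=0 w5=1 w6=0 w4=0 w1=1 w2=1 clk=1 w3=1
t3.Δ1 w0=0 w5=1 w6=0 w4=0 w1=1 w2=1 clk=0 w3=1
t4.Δ0 w0=0 w5=1 w6=0 w4=0 w1=1 w2=1 clk=0 w3=1
t4.Δ1 w0=0 w5=1 w6=0 w4=0 w1=1 w2=1 clk=1 w3=1
t4.Δ2 w0=0 w5=1 w6=0 w4=0 w1=0 w2=0 clk=1 w3=1
t4.Δ3 w0=0 w5=0 w6=0 w4=0 w1=0 w2=0 clk=1 w3=1
t5.Δ0 w0=0 w5=0 w6=0 w4=0 w1=0 w2=0 clk=1 w3=1
t5.Δ1 w0=0 w5=0 w6=0 w4=0 w1=0 w2=0 clk=0 w3=1
t6.Δ0 w0=0 w5=0 w6=0 w4=0 w1=0 w2=0 clk=0 w3=1
t6.Δ1 w0=0 w5=0 w6=0 w4=0 w1=0 w2=0 clk=1 w3=1
t6.Δ2 w0=0 w5=0 w6=0 w4=0 w1=1 w2=0 clk=1 w3=1
t6.Δ3 w0=0 w5=1 w6=1 w4=0 w1=1 w2=0 clk=1 w3=1
t7.Δ0 w0=0 w5=1 w6=1 w4=0 w1=1 w2=0 clk=1 w3=1
t7.Δ1 w0=0 w5=1 w6=1 w4=0 w1=1 w2=0 clk=0 w3=1
t8.Δ0 w0=0 w5=1 w6=1 w4=0 w1=1 w2=0 clk=0 w3=1
t8.Δ1 w0=0 w5=1 w6=1 w4=0 w1=1 w2=0 clk=1 w3=1
t8.Δ2 w0=0 w5=1 w6=1 w4=0 w1=0 w2=1 clk=1 w3=1
t9.Δ0 w0=0 w5=1 w6=1 w4=0 w1=0 w2=1 clk=1 w3=1
t9.Δ1 w0=0 w5=1 w6=1 w4=0 w1=0 w2=1 clk=0 w3=1
t10.Δ0 w0=0 w5=1 w6=1 w4=0 w1=0 w2=1 clk=0 w3=1
t10.Δ1 w0=0 w5=1 w6=1 w4=0 w1=0 w2=1 clk=1 w3=1
t10.Δ2 w0=0 w5=1 w6=1 w4=0 w1=1 w2=1 clk=1 w3=1
t10.Δ3 w0=0 w5=1 w6=0 w4=0 w1=1 w2=1 clk=1 w3=1
t11.Δ0 w0=0 w5=1 w6=0 w4=0 w1=1 w2=1 clk=1 w3=1
t11.Δ1 w0=0 w5=1 w6=0 w4=0 w1=1 w2=1 clk=0 w3=1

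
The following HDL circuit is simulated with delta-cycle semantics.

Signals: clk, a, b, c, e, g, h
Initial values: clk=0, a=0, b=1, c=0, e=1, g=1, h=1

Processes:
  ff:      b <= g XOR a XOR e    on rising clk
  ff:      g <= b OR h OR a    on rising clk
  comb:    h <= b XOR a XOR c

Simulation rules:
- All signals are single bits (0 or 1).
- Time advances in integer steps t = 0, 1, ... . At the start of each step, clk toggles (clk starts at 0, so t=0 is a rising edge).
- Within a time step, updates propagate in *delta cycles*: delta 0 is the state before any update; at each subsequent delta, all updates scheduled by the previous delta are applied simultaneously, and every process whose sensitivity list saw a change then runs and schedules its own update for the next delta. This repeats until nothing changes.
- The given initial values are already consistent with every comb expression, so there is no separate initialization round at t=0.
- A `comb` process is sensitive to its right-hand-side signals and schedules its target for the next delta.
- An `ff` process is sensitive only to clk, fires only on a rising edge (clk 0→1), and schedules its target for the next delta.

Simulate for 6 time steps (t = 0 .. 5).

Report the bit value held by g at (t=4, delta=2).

0

[bits: b,clk,h,e,g,c,a]
t=0: Δ0=1011100 Δ1=1111100 Δ2=0111100 Δ3=0101100 | 3Δ
t=1: Δ0=0101100 Δ1=0001100 | 1Δ
t=2: Δ0=0001100 Δ1=0101100 Δ2=0101000 | 2Δ
t=3: Δ0=0101000 Δ1=0001000 | 1Δ
t=4: Δ0=0001000 Δ1=0101000 Δ2=1101000 Δ3=1111000 | 3Δ
t=5: Δ0=1111000 Δ1=1011000 | 1Δ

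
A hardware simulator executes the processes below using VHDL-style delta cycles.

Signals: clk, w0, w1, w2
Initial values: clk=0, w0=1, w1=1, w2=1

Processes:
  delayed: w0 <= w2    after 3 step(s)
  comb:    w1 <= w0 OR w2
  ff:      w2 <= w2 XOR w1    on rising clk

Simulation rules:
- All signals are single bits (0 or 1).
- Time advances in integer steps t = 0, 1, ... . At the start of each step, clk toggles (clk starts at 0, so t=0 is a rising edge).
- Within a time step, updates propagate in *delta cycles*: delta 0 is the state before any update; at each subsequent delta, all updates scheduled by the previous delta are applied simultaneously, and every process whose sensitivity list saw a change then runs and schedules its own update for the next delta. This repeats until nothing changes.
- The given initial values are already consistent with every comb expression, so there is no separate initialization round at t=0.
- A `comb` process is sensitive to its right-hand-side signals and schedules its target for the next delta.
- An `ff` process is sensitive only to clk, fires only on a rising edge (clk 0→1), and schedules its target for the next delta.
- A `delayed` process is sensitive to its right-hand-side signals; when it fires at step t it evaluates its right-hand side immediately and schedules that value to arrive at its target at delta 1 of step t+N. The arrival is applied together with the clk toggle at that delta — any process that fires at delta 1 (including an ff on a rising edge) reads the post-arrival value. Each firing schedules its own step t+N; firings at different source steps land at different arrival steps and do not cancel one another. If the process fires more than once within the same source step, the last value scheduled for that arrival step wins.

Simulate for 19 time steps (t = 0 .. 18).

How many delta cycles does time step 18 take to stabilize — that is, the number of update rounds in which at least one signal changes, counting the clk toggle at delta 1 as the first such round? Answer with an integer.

t=0 Δ0: w0=1 w1=1 clk=0 w2=1
  Δ1: clk:0→1
  Δ2: w2:1→0
  (2Δ to stable)
t=1 Δ0: w0=1 w1=1 clk=1 w2=0
  Δ1: clk:1→0
  (1Δ to stable)
t=2 Δ0: w0=1 w1=1 clk=0 w2=0
  Δ1: clk:0→1
  Δ2: w2:0→1
  (2Δ to stable)
t=3 Δ0: w0=1 w1=1 clk=1 w2=1
  Δ1: w0:1→0, clk:1→0
  (1Δ to stable)
t=4 Δ0: w0=0 w1=1 clk=0 w2=1
  Δ1: clk:0→1
  Δ2: w2:1→0
  Δ3: w1:1→0
  (3Δ to stable)
t=5 Δ0: w0=0 w1=0 clk=1 w2=0
  Δ1: w0:0→1, clk:1→0
  Δ2: w1:0→1
  (2Δ to stable)
t=6 Δ0: w0=1 w1=1 clk=0 w2=0
  Δ1: clk:0→1
  Δ2: w2:0→1
  (2Δ to stable)
t=7 Δ0: w0=1 w1=1 clk=1 w2=1
  Δ1: w0:1→0, clk:1→0
  (1Δ to stable)
t=8 Δ0: w0=0 w1=1 clk=0 w2=1
  Δ1: clk:0→1
  Δ2: w2:1→0
  Δ3: w1:1→0
  (3Δ to stable)
t=9 Δ0: w0=0 w1=0 clk=1 w2=0
  Δ1: w0:0→1, clk:1→0
  Δ2: w1:0→1
  (2Δ to stable)
t=10 Δ0: w0=1 w1=1 clk=0 w2=0
  Δ1: clk:0→1
  Δ2: w2:0→1
  (2Δ to stable)
t=11 Δ0: w0=1 w1=1 clk=1 w2=1
  Δ1: w0:1→0, clk:1→0
  (1Δ to stable)
t=12 Δ0: w0=0 w1=1 clk=0 w2=1
  Δ1: clk:0→1
  Δ2: w2:1→0
  Δ3: w1:1→0
  (3Δ to stable)
t=13 Δ0: w0=0 w1=0 clk=1 w2=0
  Δ1: w0:0→1, clk:1→0
  Δ2: w1:0→1
  (2Δ to stable)
t=14 Δ0: w0=1 w1=1 clk=0 w2=0
  Δ1: clk:0→1
  Δ2: w2:0→1
  (2Δ to stable)
t=15 Δ0: w0=1 w1=1 clk=1 w2=1
  Δ1: w0:1→0, clk:1→0
  (1Δ to stable)
t=16 Δ0: w0=0 w1=1 clk=0 w2=1
  Δ1: clk:0→1
  Δ2: w2:1→0
  Δ3: w1:1→0
  (3Δ to stable)
t=17 Δ0: w0=0 w1=0 clk=1 w2=0
  Δ1: w0:0→1, clk:1→0
  Δ2: w1:0→1
  (2Δ to stable)
t=18 Δ0: w0=1 w1=1 clk=0 w2=0
  Δ1: clk:0→1
  Δ2: w2:0→1
  (2Δ to stable)

2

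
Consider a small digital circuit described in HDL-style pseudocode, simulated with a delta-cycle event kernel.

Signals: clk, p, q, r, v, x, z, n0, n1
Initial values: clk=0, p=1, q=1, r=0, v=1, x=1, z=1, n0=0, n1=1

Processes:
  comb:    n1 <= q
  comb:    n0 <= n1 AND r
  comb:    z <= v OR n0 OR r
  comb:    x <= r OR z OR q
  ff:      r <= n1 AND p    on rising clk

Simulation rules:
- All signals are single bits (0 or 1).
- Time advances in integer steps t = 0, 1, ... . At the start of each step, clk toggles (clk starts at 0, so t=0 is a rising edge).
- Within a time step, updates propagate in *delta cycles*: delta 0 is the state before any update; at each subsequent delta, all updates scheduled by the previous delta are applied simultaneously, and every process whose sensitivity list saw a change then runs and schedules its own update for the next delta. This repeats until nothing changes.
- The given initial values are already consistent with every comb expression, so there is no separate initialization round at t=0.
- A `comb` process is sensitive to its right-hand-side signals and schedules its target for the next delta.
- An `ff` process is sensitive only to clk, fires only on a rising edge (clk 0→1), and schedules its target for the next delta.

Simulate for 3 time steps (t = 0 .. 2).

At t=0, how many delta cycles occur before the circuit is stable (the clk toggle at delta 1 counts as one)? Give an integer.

t0.Δ0 v=1 x=1 r=0 clk=0 z=1 n1=1 q=1 n0=0 p=1
t0.Δ1 v=1 x=1 r=0 clk=1 z=1 n1=1 q=1 n0=0 p=1
t0.Δ2 v=1 x=1 r=1 clk=1 z=1 n1=1 q=1 n0=0 p=1
t0.Δ3 v=1 x=1 r=1 clk=1 z=1 n1=1 q=1 n0=1 p=1
t1.Δ0 v=1 x=1 r=1 clk=1 z=1 n1=1 q=1 n0=1 p=1
t1.Δ1 v=1 x=1 r=1 clk=0 z=1 n1=1 q=1 n0=1 p=1
t2.Δ0 v=1 x=1 r=1 clk=0 z=1 n1=1 q=1 n0=1 p=1
t2.Δ1 v=1 x=1 r=1 clk=1 z=1 n1=1 q=1 n0=1 p=1

3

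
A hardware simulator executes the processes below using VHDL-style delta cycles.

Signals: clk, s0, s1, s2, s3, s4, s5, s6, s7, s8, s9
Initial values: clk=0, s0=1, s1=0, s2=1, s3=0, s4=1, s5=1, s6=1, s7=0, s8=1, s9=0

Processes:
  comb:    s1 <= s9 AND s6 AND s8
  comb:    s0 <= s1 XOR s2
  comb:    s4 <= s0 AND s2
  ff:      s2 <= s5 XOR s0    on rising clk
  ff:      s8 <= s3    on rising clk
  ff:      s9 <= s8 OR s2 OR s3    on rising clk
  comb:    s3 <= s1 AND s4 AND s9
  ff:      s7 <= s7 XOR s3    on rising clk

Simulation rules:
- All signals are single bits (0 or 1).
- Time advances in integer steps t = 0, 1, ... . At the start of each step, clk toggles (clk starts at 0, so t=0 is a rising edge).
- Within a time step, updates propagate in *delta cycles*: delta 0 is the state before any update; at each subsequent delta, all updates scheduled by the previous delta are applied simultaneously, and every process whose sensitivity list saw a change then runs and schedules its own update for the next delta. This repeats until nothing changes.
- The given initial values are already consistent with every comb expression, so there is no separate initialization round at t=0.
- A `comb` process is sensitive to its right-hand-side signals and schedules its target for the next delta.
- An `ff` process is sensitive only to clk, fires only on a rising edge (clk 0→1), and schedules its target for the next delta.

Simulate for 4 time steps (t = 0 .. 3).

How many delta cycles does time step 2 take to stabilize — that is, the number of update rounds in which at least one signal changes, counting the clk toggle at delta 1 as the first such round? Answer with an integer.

4

[bits: s2,s3,s6,s8,s1,clk,s7,s4,s5,s9,s0]
t=0: Δ0=10110001101 Δ1=10110101101 Δ2=00100101111 Δ3=00100100110 | 3Δ
t=1: Δ0=00100100110 Δ1=00100000110 | 1Δ
t=2: Δ0=00100000110 Δ1=00100100110 Δ2=10100100100 Δ3=10100100101 Δ4=10100101101 | 4Δ
t=3: Δ0=10100101101 Δ1=10100001101 | 1Δ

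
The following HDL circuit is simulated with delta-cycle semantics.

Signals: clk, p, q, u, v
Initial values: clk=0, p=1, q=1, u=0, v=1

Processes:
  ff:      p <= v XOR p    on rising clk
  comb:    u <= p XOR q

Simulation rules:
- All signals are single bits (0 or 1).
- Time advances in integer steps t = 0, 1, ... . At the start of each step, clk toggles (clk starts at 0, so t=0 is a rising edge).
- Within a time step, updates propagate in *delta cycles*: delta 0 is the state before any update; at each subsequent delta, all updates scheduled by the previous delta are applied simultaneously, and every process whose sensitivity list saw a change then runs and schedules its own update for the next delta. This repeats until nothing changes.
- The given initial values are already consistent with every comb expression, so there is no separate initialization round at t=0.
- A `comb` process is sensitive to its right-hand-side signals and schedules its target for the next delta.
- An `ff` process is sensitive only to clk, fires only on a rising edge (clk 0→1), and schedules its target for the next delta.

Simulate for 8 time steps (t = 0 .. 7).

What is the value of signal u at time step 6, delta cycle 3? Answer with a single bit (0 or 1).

t=0 Δ0: u=0 v=1 clk=0 p=1 q=1
  Δ1: clk:0→1
  Δ2: p:1→0
  Δ3: u:0→1
  (3Δ to stable)
t=1 Δ0: u=1 v=1 clk=1 p=0 q=1
  Δ1: clk:1→0
  (1Δ to stable)
t=2 Δ0: u=1 v=1 clk=0 p=0 q=1
  Δ1: clk:0→1
  Δ2: p:0→1
  Δ3: u:1→0
  (3Δ to stable)
t=3 Δ0: u=0 v=1 clk=1 p=1 q=1
  Δ1: clk:1→0
  (1Δ to stable)
t=4 Δ0: u=0 v=1 clk=0 p=1 q=1
  Δ1: clk:0→1
  Δ2: p:1→0
  Δ3: u:0→1
  (3Δ to stable)
t=5 Δ0: u=1 v=1 clk=1 p=0 q=1
  Δ1: clk:1→0
  (1Δ to stable)
t=6 Δ0: u=1 v=1 clk=0 p=0 q=1
  Δ1: clk:0→1
  Δ2: p:0→1
  Δ3: u:1→0
  (3Δ to stable)
t=7 Δ0: u=0 v=1 clk=1 p=1 q=1
  Δ1: clk:1→0
  (1Δ to stable)

0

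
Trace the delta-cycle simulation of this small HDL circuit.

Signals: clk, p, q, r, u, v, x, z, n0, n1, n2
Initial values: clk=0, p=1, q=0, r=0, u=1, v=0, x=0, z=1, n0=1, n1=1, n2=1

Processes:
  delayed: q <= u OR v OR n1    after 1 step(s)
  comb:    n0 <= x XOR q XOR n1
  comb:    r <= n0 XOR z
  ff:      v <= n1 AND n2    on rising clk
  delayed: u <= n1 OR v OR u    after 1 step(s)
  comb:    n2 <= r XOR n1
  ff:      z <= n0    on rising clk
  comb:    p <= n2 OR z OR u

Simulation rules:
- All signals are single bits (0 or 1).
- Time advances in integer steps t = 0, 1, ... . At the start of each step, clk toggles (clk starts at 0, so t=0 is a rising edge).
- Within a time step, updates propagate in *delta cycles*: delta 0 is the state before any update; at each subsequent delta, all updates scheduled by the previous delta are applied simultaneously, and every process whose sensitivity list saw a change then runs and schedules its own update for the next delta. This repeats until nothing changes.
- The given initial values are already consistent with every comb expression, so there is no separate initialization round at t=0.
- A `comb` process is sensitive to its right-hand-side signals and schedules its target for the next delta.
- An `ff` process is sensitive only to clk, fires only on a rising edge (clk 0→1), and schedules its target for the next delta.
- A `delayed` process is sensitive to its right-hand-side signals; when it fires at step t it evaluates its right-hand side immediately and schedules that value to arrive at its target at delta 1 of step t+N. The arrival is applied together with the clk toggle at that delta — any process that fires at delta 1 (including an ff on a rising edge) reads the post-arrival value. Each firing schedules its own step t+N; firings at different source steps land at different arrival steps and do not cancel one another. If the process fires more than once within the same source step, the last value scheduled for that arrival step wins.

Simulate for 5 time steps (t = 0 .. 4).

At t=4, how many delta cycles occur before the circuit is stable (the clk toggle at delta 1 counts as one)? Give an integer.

t=0 Δ0: n0=1 z=1 r=0 v=0 x=0 q=0 u=1 n2=1 p=1 clk=0 n1=1
  Δ1: clk:0→1
  Δ2: v:0→1
  (2Δ to stable)
t=1 Δ0: n0=1 z=1 r=0 v=1 x=0 q=0 u=1 n2=1 p=1 clk=1 n1=1
  Δ1: q:0→1, clk:1→0
  Δ2: n0:1→0
  Δ3: r:0→1
  Δ4: n2:1→0
  (4Δ to stable)
t=2 Δ0: n0=0 z=1 r=1 v=1 x=0 q=1 u=1 n2=0 p=1 clk=0 n1=1
  Δ1: clk:0→1
  Δ2: z:1→0, v:1→0
  Δ3: r:1→0
  Δ4: n2:0→1
  (4Δ to stable)
t=3 Δ0: n0=0 z=0 r=0 v=0 x=0 q=1 u=1 n2=1 p=1 clk=1 n1=1
  Δ1: clk:1→0
  (1Δ to stable)
t=4 Δ0: n0=0 z=0 r=0 v=0 x=0 q=1 u=1 n2=1 p=1 clk=0 n1=1
  Δ1: clk:0→1
  Δ2: v:0→1
  (2Δ to stable)

2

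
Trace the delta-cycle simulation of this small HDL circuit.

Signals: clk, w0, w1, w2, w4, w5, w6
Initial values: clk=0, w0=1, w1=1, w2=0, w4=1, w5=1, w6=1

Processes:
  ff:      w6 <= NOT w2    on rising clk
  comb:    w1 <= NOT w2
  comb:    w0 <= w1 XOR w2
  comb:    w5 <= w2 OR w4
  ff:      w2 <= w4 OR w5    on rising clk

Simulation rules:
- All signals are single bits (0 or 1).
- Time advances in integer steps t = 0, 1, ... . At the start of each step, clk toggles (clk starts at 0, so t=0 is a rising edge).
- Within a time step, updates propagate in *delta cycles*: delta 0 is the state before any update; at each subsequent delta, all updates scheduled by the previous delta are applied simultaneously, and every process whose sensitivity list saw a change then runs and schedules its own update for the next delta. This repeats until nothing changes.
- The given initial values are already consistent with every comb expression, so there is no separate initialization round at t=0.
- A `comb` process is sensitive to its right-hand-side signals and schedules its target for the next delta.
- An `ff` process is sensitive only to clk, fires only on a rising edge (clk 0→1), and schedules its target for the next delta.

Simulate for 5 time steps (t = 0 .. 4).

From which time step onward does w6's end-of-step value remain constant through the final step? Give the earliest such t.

2

[bits: w1,clk,w0,w6,w4,w2,w5]
t=0: Δ0=1011101 Δ1=1111101 Δ2=1111111 Δ3=0101111 Δ4=0111111 | 4Δ
t=1: Δ0=0111111 Δ1=0011111 | 1Δ
t=2: Δ0=0011111 Δ1=0111111 Δ2=0110111 | 2Δ
t=3: Δ0=0110111 Δ1=0010111 | 1Δ
t=4: Δ0=0010111 Δ1=0110111 | 1Δ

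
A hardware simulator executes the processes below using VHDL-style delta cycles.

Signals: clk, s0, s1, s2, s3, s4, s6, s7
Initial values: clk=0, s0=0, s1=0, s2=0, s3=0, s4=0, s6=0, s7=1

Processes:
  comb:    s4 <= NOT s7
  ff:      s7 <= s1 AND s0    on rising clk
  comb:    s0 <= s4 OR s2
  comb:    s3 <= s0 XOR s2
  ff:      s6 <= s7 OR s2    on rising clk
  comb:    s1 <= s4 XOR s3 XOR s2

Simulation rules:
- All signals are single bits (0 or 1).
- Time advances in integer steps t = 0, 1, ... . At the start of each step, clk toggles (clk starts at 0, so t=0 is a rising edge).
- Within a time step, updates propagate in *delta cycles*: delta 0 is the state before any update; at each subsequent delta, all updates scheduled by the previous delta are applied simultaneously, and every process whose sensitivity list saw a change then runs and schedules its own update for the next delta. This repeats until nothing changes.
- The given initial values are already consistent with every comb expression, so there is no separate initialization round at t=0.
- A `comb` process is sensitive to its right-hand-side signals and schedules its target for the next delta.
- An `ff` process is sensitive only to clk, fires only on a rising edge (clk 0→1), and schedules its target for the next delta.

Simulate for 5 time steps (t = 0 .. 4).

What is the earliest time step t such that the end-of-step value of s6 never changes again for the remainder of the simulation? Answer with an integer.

t=0 Δ0: s0=0 s3=0 s1=0 s6=0 s7=1 clk=0 s2=0 s4=0
  Δ1: clk:0→1
  Δ2: s6:0→1, s7:1→0
  Δ3: s4:0→1
  Δ4: s0:0→1, s1:0→1
  Δ5: s3:0→1
  Δ6: s1:1→0
  (6Δ to stable)
t=1 Δ0: s0=1 s3=1 s1=0 s6=1 s7=0 clk=1 s2=0 s4=1
  Δ1: clk:1→0
  (1Δ to stable)
t=2 Δ0: s0=1 s3=1 s1=0 s6=1 s7=0 clk=0 s2=0 s4=1
  Δ1: clk:0→1
  Δ2: s6:1→0
  (2Δ to stable)
t=3 Δ0: s0=1 s3=1 s1=0 s6=0 s7=0 clk=1 s2=0 s4=1
  Δ1: clk:1→0
  (1Δ to stable)
t=4 Δ0: s0=1 s3=1 s1=0 s6=0 s7=0 clk=0 s2=0 s4=1
  Δ1: clk:0→1
  (1Δ to stable)

2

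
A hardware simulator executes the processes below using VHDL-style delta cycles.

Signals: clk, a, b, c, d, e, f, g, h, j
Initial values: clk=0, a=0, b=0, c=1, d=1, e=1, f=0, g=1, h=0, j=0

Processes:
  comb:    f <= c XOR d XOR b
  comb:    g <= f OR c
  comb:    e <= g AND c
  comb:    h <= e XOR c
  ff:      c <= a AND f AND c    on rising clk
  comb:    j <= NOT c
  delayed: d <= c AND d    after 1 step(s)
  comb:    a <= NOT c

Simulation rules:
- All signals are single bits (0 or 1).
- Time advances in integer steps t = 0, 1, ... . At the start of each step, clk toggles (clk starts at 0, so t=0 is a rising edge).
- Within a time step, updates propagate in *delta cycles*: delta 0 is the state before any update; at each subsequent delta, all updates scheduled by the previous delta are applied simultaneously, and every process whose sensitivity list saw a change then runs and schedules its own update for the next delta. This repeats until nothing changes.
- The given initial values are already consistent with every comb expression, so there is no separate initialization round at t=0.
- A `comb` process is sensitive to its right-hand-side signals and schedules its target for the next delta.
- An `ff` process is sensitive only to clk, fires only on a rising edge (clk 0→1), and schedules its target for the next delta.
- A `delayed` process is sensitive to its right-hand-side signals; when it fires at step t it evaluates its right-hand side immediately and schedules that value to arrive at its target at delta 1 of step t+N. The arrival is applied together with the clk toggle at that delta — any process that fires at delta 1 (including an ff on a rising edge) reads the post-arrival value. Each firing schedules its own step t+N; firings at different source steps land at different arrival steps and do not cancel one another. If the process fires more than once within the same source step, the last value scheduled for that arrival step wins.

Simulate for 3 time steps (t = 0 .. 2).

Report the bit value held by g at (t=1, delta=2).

t=0 Δ0: d=1 j=0 c=1 f=0 h=0 b=0 clk=0 e=1 a=0 g=1
  Δ1: clk:0→1
  Δ2: c:1→0
  Δ3: j:0→1, f:0→1, h:0→1, e:1→0, a:0→1, g:1→0
  Δ4: h:1→0, g:0→1
  (4Δ to stable)
t=1 Δ0: d=1 j=1 c=0 f=1 h=0 b=0 clk=1 e=0 a=1 g=1
  Δ1: d:1→0, clk:1→0
  Δ2: f:1→0
  Δ3: g:1→0
  (3Δ to stable)
t=2 Δ0: d=0 j=1 c=0 f=0 h=0 b=0 clk=0 e=0 a=1 g=0
  Δ1: clk:0→1
  (1Δ to stable)

1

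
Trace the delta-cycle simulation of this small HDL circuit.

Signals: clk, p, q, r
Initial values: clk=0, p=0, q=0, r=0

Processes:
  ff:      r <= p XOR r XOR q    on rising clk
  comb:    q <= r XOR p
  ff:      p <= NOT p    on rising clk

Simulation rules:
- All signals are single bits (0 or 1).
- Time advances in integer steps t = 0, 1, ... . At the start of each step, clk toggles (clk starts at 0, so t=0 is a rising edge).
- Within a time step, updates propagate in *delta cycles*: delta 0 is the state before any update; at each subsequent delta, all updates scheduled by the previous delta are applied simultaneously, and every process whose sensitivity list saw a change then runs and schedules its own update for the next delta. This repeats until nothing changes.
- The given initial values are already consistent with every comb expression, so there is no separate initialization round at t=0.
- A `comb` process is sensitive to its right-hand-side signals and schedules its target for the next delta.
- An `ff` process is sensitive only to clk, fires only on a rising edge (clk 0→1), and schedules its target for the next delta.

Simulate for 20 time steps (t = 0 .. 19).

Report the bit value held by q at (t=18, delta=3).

t=0 Δ0: q=0 clk=0 r=0 p=0
  Δ1: clk:0→1
  Δ2: p:0→1
  Δ3: q:0→1
  (3Δ to stable)
t=1 Δ0: q=1 clk=1 r=0 p=1
  Δ1: clk:1→0
  (1Δ to stable)
t=2 Δ0: q=1 clk=0 r=0 p=1
  Δ1: clk:0→1
  Δ2: p:1→0
  Δ3: q:1→0
  (3Δ to stable)
t=3 Δ0: q=0 clk=1 r=0 p=0
  Δ1: clk:1→0
  (1Δ to stable)
t=4 Δ0: q=0 clk=0 r=0 p=0
  Δ1: clk:0→1
  Δ2: p:0→1
  Δ3: q:0→1
  (3Δ to stable)
t=5 Δ0: q=1 clk=1 r=0 p=1
  Δ1: clk:1→0
  (1Δ to stable)
t=6 Δ0: q=1 clk=0 r=0 p=1
  Δ1: clk:0→1
  Δ2: p:1→0
  Δ3: q:1→0
  (3Δ to stable)
t=7 Δ0: q=0 clk=1 r=0 p=0
  Δ1: clk:1→0
  (1Δ to stable)
t=8 Δ0: q=0 clk=0 r=0 p=0
  Δ1: clk:0→1
  Δ2: p:0→1
  Δ3: q:0→1
  (3Δ to stable)
t=9 Δ0: q=1 clk=1 r=0 p=1
  Δ1: clk:1→0
  (1Δ to stable)
t=10 Δ0: q=1 clk=0 r=0 p=1
  Δ1: clk:0→1
  Δ2: p:1→0
  Δ3: q:1→0
  (3Δ to stable)
t=11 Δ0: q=0 clk=1 r=0 p=0
  Δ1: clk:1→0
  (1Δ to stable)
t=12 Δ0: q=0 clk=0 r=0 p=0
  Δ1: clk:0→1
  Δ2: p:0→1
  Δ3: q:0→1
  (3Δ to stable)
t=13 Δ0: q=1 clk=1 r=0 p=1
  Δ1: clk:1→0
  (1Δ to stable)
t=14 Δ0: q=1 clk=0 r=0 p=1
  Δ1: clk:0→1
  Δ2: p:1→0
  Δ3: q:1→0
  (3Δ to stable)
t=15 Δ0: q=0 clk=1 r=0 p=0
  Δ1: clk:1→0
  (1Δ to stable)
t=16 Δ0: q=0 clk=0 r=0 p=0
  Δ1: clk:0→1
  Δ2: p:0→1
  Δ3: q:0→1
  (3Δ to stable)
t=17 Δ0: q=1 clk=1 r=0 p=1
  Δ1: clk:1→0
  (1Δ to stable)
t=18 Δ0: q=1 clk=0 r=0 p=1
  Δ1: clk:0→1
  Δ2: p:1→0
  Δ3: q:1→0
  (3Δ to stable)
t=19 Δ0: q=0 clk=1 r=0 p=0
  Δ1: clk:1→0
  (1Δ to stable)

0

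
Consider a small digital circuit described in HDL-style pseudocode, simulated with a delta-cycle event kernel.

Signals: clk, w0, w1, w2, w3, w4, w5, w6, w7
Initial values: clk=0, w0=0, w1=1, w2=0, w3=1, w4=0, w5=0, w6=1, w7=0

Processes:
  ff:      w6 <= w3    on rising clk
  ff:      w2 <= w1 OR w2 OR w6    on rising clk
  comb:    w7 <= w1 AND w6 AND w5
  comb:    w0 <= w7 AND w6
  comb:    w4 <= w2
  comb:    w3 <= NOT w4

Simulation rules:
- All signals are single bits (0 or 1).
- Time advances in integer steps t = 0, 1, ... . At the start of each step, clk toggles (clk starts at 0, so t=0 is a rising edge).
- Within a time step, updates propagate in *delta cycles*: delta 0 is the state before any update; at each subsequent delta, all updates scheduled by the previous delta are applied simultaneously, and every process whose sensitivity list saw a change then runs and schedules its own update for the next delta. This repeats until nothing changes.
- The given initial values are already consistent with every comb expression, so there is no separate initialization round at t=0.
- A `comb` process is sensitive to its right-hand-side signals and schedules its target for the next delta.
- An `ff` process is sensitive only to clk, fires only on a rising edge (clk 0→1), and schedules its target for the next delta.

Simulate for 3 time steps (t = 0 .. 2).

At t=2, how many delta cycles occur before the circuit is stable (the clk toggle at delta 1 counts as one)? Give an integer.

t0.Δ0 w4=0 w1=1 w3=1 w7=0 w6=1 clk=0 w2=0 w0=0 w5=0
t0.Δ1 w4=0 w1=1 w3=1 w7=0 w6=1 clk=1 w2=0 w0=0 w5=0
t0.Δ2 w4=0 w1=1 w3=1 w7=0 w6=1 clk=1 w2=1 w0=0 w5=0
t0.Δ3 w4=1 w1=1 w3=1 w7=0 w6=1 clk=1 w2=1 w0=0 w5=0
t0.Δ4 w4=1 w1=1 w3=0 w7=0 w6=1 clk=1 w2=1 w0=0 w5=0
t1.Δ0 w4=1 w1=1 w3=0 w7=0 w6=1 clk=1 w2=1 w0=0 w5=0
t1.Δ1 w4=1 w1=1 w3=0 w7=0 w6=1 clk=0 w2=1 w0=0 w5=0
t2.Δ0 w4=1 w1=1 w3=0 w7=0 w6=1 clk=0 w2=1 w0=0 w5=0
t2.Δ1 w4=1 w1=1 w3=0 w7=0 w6=1 clk=1 w2=1 w0=0 w5=0
t2.Δ2 w4=1 w1=1 w3=0 w7=0 w6=0 clk=1 w2=1 w0=0 w5=0

2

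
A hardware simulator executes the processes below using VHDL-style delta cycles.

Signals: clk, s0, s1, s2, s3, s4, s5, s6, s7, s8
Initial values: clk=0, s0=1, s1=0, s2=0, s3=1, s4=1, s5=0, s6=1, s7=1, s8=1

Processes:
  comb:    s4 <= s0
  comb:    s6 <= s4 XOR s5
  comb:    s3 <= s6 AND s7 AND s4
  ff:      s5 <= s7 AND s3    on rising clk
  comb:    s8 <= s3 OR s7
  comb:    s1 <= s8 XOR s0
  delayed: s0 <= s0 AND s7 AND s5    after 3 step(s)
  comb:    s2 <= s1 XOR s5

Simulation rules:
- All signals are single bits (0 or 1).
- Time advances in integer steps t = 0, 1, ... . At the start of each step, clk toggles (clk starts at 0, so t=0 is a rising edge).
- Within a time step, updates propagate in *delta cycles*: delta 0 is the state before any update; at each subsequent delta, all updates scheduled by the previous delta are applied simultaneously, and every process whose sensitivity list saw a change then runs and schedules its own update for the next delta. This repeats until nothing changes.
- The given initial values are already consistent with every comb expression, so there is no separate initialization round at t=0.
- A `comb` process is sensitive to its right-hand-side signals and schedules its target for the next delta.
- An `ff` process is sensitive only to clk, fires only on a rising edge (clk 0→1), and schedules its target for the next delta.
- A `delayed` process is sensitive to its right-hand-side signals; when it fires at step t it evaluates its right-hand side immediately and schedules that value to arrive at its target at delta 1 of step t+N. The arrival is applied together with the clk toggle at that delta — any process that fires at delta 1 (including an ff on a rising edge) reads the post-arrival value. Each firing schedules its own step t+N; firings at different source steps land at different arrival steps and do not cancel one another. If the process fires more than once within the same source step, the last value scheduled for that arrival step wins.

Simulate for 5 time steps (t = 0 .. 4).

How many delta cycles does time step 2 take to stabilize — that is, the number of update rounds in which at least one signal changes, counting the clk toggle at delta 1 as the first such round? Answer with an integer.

4

[bits: clk,s7,s0,s4,s6,s1,s3,s2,s8,s5]
t=0: Δ0=0111101010 Δ1=1111101010 Δ2=1111101011 Δ3=1111001111 Δ4=1111000111 | 4Δ
t=1: Δ0=1111000111 Δ1=0111000111 | 1Δ
t=2: Δ0=0111000111 Δ1=1111000111 Δ2=1111000110 Δ3=1111100010 Δ4=1111101010 | 4Δ
t=3: Δ0=1111101010 Δ1=0111101010 | 1Δ
t=4: Δ0=0111101010 Δ1=1111101010 Δ2=1111101011 Δ3=1111001111 Δ4=1111000111 | 4Δ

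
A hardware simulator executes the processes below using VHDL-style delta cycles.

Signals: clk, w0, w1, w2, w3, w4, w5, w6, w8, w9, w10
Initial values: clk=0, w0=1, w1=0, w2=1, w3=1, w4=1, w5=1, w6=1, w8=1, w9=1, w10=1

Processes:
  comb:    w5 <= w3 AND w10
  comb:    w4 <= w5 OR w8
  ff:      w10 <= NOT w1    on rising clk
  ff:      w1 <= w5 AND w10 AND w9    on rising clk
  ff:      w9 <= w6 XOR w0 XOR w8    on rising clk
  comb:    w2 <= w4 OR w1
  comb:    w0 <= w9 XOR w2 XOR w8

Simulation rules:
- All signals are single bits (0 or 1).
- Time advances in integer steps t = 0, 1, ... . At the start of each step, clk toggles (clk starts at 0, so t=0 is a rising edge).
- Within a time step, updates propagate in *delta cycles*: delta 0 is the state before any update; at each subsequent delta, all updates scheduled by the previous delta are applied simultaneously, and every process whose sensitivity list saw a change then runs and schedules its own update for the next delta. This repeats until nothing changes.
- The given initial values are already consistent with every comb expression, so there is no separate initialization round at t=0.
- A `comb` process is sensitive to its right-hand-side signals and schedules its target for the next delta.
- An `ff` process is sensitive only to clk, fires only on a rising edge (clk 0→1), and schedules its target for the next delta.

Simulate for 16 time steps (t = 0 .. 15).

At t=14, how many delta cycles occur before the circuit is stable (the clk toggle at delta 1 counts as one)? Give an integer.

t0.Δ0 w3=1 clk=0 w0=1 w4=1 w8=1 w5=1 w6=1 w1=0 w2=1 w10=1 w9=1
t0.Δ1 w3=1 clk=1 w0=1 w4=1 w8=1 w5=1 w6=1 w1=0 w2=1 w10=1 w9=1
t0.Δ2 w3=1 clk=1 w0=1 w4=1 w8=1 w5=1 w6=1 w1=1 w2=1 w10=1 w9=1
t1.Δ0 w3=1 clk=1 w0=1 w4=1 w8=1 w5=1 w6=1 w1=1 w2=1 w10=1 w9=1
t1.Δ1 w3=1 clk=0 w0=1 w4=1 w8=1 w5=1 w6=1 w1=1 w2=1 w10=1 w9=1
t2.Δ0 w3=1 clk=0 w0=1 w4=1 w8=1 w5=1 w6=1 w1=1 w2=1 w10=1 w9=1
t2.Δ1 w3=1 clk=1 w0=1 w4=1 w8=1 w5=1 w6=1 w1=1 w2=1 w10=1 w9=1
t2.Δ2 w3=1 clk=1 w0=1 w4=1 w8=1 w5=1 w6=1 w1=1 w2=1 w10=0 w9=1
t2.Δ3 w3=1 clk=1 w0=1 w4=1 w8=1 w5=0 w6=1 w1=1 w2=1 w10=0 w9=1
t3.Δ0 w3=1 clk=1 w0=1 w4=1 w8=1 w5=0 w6=1 w1=1 w2=1 w10=0 w9=1
t3.Δ1 w3=1 clk=0 w0=1 w4=1 w8=1 w5=0 w6=1 w1=1 w2=1 w10=0 w9=1
t4.Δ0 w3=1 clk=0 w0=1 w4=1 w8=1 w5=0 w6=1 w1=1 w2=1 w10=0 w9=1
t4.Δ1 w3=1 clk=1 w0=1 w4=1 w8=1 w5=0 w6=1 w1=1 w2=1 w10=0 w9=1
t4.Δ2 w3=1 clk=1 w0=1 w4=1 w8=1 w5=0 w6=1 w1=0 w2=1 w10=0 w9=1
t5.Δ0 w3=1 clk=1 w0=1 w4=1 w8=1 w5=0 w6=1 w1=0 w2=1 w10=0 w9=1
t5.Δ1 w3=1 clk=0 w0=1 w4=1 w8=1 w5=0 w6=1 w1=0 w2=1 w10=0 w9=1
t6.Δ0 w3=1 clk=0 w0=1 w4=1 w8=1 w5=0 w6=1 w1=0 w2=1 w10=0 w9=1
t6.Δ1 w3=1 clk=1 w0=1 w4=1 w8=1 w5=0 w6=1 w1=0 w2=1 w10=0 w9=1
t6.Δ2 w3=1 clk=1 w0=1 w4=1 w8=1 w5=0 w6=1 w1=0 w2=1 w10=1 w9=1
t6.Δ3 w3=1 clk=1 w0=1 w4=1 w8=1 w5=1 w6=1 w1=0 w2=1 w10=1 w9=1
t7.Δ0 w3=1 clk=1 w0=1 w4=1 w8=1 w5=1 w6=1 w1=0 w2=1 w10=1 w9=1
t7.Δ1 w3=1 clk=0 w0=1 w4=1 w8=1 w5=1 w6=1 w1=0 w2=1 w10=1 w9=1
t8.Δ0 w3=1 clk=0 w0=1 w4=1 w8=1 w5=1 w6=1 w1=0 w2=1 w10=1 w9=1
t8.Δ1 w3=1 clk=1 w0=1 w4=1 w8=1 w5=1 w6=1 w1=0 w2=1 w10=1 w9=1
t8.Δ2 w3=1 clk=1 w0=1 w4=1 w8=1 w5=1 w6=1 w1=1 w2=1 w10=1 w9=1
t9.Δ0 w3=1 clk=1 w0=1 w4=1 w8=1 w5=1 w6=1 w1=1 w2=1 w10=1 w9=1
t9.Δ1 w3=1 clk=0 w0=1 w4=1 w8=1 w5=1 w6=1 w1=1 w2=1 w10=1 w9=1
t10.Δ0 w3=1 clk=0 w0=1 w4=1 w8=1 w5=1 w6=1 w1=1 w2=1 w10=1 w9=1
t10.Δ1 w3=1 clk=1 w0=1 w4=1 w8=1 w5=1 w6=1 w1=1 w2=1 w10=1 w9=1
t10.Δ2 w3=1 clk=1 w0=1 w4=1 w8=1 w5=1 w6=1 w1=1 w2=1 w10=0 w9=1
t10.Δ3 w3=1 clk=1 w0=1 w4=1 w8=1 w5=0 w6=1 w1=1 w2=1 w10=0 w9=1
t11.Δ0 w3=1 clk=1 w0=1 w4=1 w8=1 w5=0 w6=1 w1=1 w2=1 w10=0 w9=1
t11.Δ1 w3=1 clk=0 w0=1 w4=1 w8=1 w5=0 w6=1 w1=1 w2=1 w10=0 w9=1
t12.Δ0 w3=1 clk=0 w0=1 w4=1 w8=1 w5=0 w6=1 w1=1 w2=1 w10=0 w9=1
t12.Δ1 w3=1 clk=1 w0=1 w4=1 w8=1 w5=0 w6=1 w1=1 w2=1 w10=0 w9=1
t12.Δ2 w3=1 clk=1 w0=1 w4=1 w8=1 w5=0 w6=1 w1=0 w2=1 w10=0 w9=1
t13.Δ0 w3=1 clk=1 w0=1 w4=1 w8=1 w5=0 w6=1 w1=0 w2=1 w10=0 w9=1
t13.Δ1 w3=1 clk=0 w0=1 w4=1 w8=1 w5=0 w6=1 w1=0 w2=1 w10=0 w9=1
t14.Δ0 w3=1 clk=0 w0=1 w4=1 w8=1 w5=0 w6=1 w1=0 w2=1 w10=0 w9=1
t14.Δ1 w3=1 clk=1 w0=1 w4=1 w8=1 w5=0 w6=1 w1=0 w2=1 w10=0 w9=1
t14.Δ2 w3=1 clk=1 w0=1 w4=1 w8=1 w5=0 w6=1 w1=0 w2=1 w10=1 w9=1
t14.Δ3 w3=1 clk=1 w0=1 w4=1 w8=1 w5=1 w6=1 w1=0 w2=1 w10=1 w9=1
t15.Δ0 w3=1 clk=1 w0=1 w4=1 w8=1 w5=1 w6=1 w1=0 w2=1 w10=1 w9=1
t15.Δ1 w3=1 clk=0 w0=1 w4=1 w8=1 w5=1 w6=1 w1=0 w2=1 w10=1 w9=1

3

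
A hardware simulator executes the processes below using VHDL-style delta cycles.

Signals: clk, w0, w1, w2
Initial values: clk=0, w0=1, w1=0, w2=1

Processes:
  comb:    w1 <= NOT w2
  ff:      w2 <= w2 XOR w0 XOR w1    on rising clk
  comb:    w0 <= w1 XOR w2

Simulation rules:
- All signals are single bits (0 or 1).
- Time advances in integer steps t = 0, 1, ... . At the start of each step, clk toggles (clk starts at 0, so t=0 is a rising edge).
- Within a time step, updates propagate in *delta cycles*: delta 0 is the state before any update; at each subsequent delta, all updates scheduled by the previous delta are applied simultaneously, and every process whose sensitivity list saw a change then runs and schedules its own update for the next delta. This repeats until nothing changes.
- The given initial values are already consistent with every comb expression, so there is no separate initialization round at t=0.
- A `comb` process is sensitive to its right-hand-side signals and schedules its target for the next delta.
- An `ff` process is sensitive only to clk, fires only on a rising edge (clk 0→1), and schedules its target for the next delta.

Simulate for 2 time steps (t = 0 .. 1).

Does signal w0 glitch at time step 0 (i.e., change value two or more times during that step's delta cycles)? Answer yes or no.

t0.Δ0 w2=1 w0=1 w1=0 clk=0
t0.Δ1 w2=1 w0=1 w1=0 clk=1
t0.Δ2 w2=0 w0=1 w1=0 clk=1
t0.Δ3 w2=0 w0=0 w1=1 clk=1
t0.Δ4 w2=0 w0=1 w1=1 clk=1
t1.Δ0 w2=0 w0=1 w1=1 clk=1
t1.Δ1 w2=0 w0=1 w1=1 clk=0

yes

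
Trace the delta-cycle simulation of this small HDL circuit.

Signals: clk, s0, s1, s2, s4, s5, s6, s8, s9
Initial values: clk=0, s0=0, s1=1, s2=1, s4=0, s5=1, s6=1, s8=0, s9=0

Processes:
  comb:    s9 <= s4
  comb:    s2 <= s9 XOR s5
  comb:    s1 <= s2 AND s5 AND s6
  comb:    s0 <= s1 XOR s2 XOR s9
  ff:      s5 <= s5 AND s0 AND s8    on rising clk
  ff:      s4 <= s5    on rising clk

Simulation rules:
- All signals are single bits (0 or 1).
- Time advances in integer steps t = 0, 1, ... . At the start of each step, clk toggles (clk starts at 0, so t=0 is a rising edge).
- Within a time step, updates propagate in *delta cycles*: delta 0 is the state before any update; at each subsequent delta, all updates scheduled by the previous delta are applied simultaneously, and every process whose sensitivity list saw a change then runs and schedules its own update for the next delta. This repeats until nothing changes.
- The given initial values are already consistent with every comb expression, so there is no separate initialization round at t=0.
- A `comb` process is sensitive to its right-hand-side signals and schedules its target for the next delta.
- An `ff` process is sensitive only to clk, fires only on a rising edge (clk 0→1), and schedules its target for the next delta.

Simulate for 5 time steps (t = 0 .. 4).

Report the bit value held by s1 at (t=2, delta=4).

t0.Δ0 s6=1 s1=1 s4=0 s2=1 s9=0 s8=0 clk=0 s0=0 s5=1
t0.Δ1 s6=1 s1=1 s4=0 s2=1 s9=0 s8=0 clk=1 s0=0 s5=1
t0.Δ2 s6=1 s1=1 s4=1 s2=1 s9=0 s8=0 clk=1 s0=0 s5=0
t0.Δ3 s6=1 s1=0 s4=1 s2=0 s9=1 s8=0 clk=1 s0=0 s5=0
t0.Δ4 s6=1 s1=0 s4=1 s2=1 s9=1 s8=0 clk=1 s0=1 s5=0
t0.Δ5 s6=1 s1=0 s4=1 s2=1 s9=1 s8=0 clk=1 s0=0 s5=0
t1.Δ0 s6=1 s1=0 s4=1 s2=1 s9=1 s8=0 clk=1 s0=0 s5=0
t1.Δ1 s6=1 s1=0 s4=1 s2=1 s9=1 s8=0 clk=0 s0=0 s5=0
t2.Δ0 s6=1 s1=0 s4=1 s2=1 s9=1 s8=0 clk=0 s0=0 s5=0
t2.Δ1 s6=1 s1=0 s4=1 s2=1 s9=1 s8=0 clk=1 s0=0 s5=0
t2.Δ2 s6=1 s1=0 s4=0 s2=1 s9=1 s8=0 clk=1 s0=0 s5=0
t2.Δ3 s6=1 s1=0 s4=0 s2=1 s9=0 s8=0 clk=1 s0=0 s5=0
t2.Δ4 s6=1 s1=0 s4=0 s2=0 s9=0 s8=0 clk=1 s0=1 s5=0
t2.Δ5 s6=1 s1=0 s4=0 s2=0 s9=0 s8=0 clk=1 s0=0 s5=0
t3.Δ0 s6=1 s1=0 s4=0 s2=0 s9=0 s8=0 clk=1 s0=0 s5=0
t3.Δ1 s6=1 s1=0 s4=0 s2=0 s9=0 s8=0 clk=0 s0=0 s5=0
t4.Δ0 s6=1 s1=0 s4=0 s2=0 s9=0 s8=0 clk=0 s0=0 s5=0
t4.Δ1 s6=1 s1=0 s4=0 s2=0 s9=0 s8=0 clk=1 s0=0 s5=0

0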